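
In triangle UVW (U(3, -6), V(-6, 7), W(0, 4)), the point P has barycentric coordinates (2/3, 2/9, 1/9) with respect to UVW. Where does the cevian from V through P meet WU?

Line VP meets WU where the V-coordinate vanishes; zeroing P's V-weight and renormalizing leaves W, U-weights 1/9 : 2/3 → (1/7, 6/7).
So Q = (1/7)·W + (6/7)·U = (18/7, -32/7).

(18/7, -32/7)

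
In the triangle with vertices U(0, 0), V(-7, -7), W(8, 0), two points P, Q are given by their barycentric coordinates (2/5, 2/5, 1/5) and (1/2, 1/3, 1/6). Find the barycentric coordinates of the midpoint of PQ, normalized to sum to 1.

(9/20, 11/30, 11/60)

Since both coordinate triples sum to 1, the midpoint's barycentrics are the componentwise average.
(2/5+1/2)/2 = 9/20; similarly 11/30 and 11/60.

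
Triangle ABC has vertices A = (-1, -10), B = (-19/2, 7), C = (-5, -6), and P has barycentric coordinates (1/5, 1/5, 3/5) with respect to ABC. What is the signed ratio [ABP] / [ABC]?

3/5

The signed ratio [ABP]/[ABC] equals the barycentric coordinate of P at vertex C, which is 3/5.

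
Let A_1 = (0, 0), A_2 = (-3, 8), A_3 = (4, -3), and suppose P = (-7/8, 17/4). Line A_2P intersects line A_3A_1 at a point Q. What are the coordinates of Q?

Barycentric coordinates of P with respect to A_1A_2A_3: (1/8, 5/8, 1/4).
On side A_3A_1 the A_2-coordinate is zero; dropping P's A_2-weight 5/8 and renormalizing the remaining 1/4 : 1/8 gives weights 2/3, 1/3 on A_3, A_1.
Q = (2/3)·(4, -3) + (1/3)·(0, 0) = (8/3, -2).

(8/3, -2)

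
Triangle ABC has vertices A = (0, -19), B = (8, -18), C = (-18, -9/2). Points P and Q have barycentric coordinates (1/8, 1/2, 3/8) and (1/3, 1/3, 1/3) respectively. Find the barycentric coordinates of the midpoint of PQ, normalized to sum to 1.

(11/48, 5/12, 17/48)

Since both coordinate triples sum to 1, the midpoint's barycentrics are the componentwise average.
(1/8+1/3)/2 = 11/48; similarly 5/12 and 17/48.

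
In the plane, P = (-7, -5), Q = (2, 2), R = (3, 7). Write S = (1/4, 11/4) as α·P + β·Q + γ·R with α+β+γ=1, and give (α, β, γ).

Signed area of the reference triangle: [PQR] = ½·((-7)·(2−7) + 2·(7−(-5)) + 3·(-5−2)) = ½·(35 + 24 − 21) = 19.
[SQR] = ½·((1/4)·(2−7) + 2·(7−(11/4)) + 3·(11/4−2)) = ½·(-5/4 + 17/2 + 9/4) = 19/4, so the P-coordinate is (19/4)/19 = 1/4.
[PSR] = ½·((-7)·(11/4−7) + (1/4)·(7−(-5)) + 3·(-5−(11/4))) = ½·(119/4 + 3 − 93/4) = 19/4, so the Q-coordinate is 1/4.
[PQS] = ½·((-7)·(2−(11/4)) + 2·(11/4−(-5)) + (1/4)·(-5−2)) = ½·(21/4 + 31/2 − 7/4) = 19/2, so the R-coordinate is 1/2.
Check: 1/4 + 1/4 + 1/2 = 1.

(1/4, 1/4, 1/2)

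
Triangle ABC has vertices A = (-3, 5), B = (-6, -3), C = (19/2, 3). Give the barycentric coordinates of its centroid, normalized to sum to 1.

(1/3, 1/3, 1/3)

The centroid is the average of the vertices, so each weight is 1/3.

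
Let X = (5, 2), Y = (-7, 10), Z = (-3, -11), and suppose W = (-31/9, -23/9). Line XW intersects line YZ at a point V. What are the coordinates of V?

Barycentric coordinates of W with respect to XYZ: (1/9, 1/3, 5/9).
On side YZ the X-coordinate is zero; dropping W's X-weight 1/9 and renormalizing the remaining 1/3 : 5/9 gives weights 3/8, 5/8 on Y, Z.
V = (3/8)·(-7, 10) + (5/8)·(-3, -11) = (-9/2, -25/8).

(-9/2, -25/8)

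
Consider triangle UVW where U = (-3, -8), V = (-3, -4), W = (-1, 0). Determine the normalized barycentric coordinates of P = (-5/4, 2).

(-5/8, 3/4, 7/8)

Signed area of the reference triangle: [UVW] = ½·((-3)·(-4−0) + (-3)·(0−(-8)) + (-1)·(-8−(-4))) = ½·(12 − 24 + 4) = -4.
[PVW] = ½·((-5/4)·(-4−0) + (-3)·(0−2) + (-1)·(2−(-4))) = ½·(5 + 6 − 6) = 5/2, so the U-coordinate is (5/2)/(-4) = -5/8.
[UPW] = ½·((-3)·(2−0) + (-5/4)·(0−(-8)) + (-1)·(-8−2)) = ½·(-6 − 10 + 10) = -3, so the V-coordinate is 3/4.
[UVP] = ½·((-3)·(-4−2) + (-3)·(2−(-8)) + (-5/4)·(-8−(-4))) = ½·(18 − 30 + 5) = -7/2, so the W-coordinate is 7/8.
Check: -5/8 + 3/4 + 7/8 = 1.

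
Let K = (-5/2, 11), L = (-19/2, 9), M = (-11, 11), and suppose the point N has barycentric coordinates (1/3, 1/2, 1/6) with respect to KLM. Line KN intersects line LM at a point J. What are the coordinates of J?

(-79/8, 19/2)

Line KN meets LM where the K-coordinate vanishes; zeroing N's K-weight and renormalizing leaves L, M-weights 1/2 : 1/6 → (3/4, 1/4).
So J = (3/4)·L + (1/4)·M = (-79/8, 19/2).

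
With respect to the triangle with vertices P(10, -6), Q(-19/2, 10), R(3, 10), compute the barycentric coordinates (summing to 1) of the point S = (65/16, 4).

(3/8, 1/8, 1/2)

Signed area of the reference triangle: [PQR] = ½·(10·(10−10) + (-19/2)·(10−(-6)) + 3·(-6−10)) = ½·(0 − 152 − 48) = -100.
[SQR] = ½·((65/16)·(10−10) + (-19/2)·(10−4) + 3·(4−10)) = ½·(0 − 57 − 18) = -75/2, so the P-coordinate is (-75/2)/(-100) = 3/8.
[PSR] = ½·(10·(4−10) + (65/16)·(10−(-6)) + 3·(-6−4)) = ½·(-60 + 65 − 30) = -25/2, so the Q-coordinate is 1/8.
[PQS] = ½·(10·(10−4) + (-19/2)·(4−(-6)) + (65/16)·(-6−10)) = ½·(60 − 95 − 65) = -50, so the R-coordinate is 1/2.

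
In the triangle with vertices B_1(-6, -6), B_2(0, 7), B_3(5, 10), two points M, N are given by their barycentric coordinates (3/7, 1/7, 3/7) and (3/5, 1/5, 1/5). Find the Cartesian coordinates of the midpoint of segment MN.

Barycentric coordinates of the midpoint are the average: (18/35, 6/35, 11/35).
Converting: (18/35)·B_1 + (6/35)·B_2 + (11/35)·B_3 = (-53/35, 44/35).

(-53/35, 44/35)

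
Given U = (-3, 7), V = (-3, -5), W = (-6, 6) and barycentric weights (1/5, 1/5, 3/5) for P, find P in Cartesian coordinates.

P = (1/5)·U + (1/5)·V + (3/5)·W.
x-coordinate: (1/5)·(-3) + (1/5)·(-3) + (3/5)·(-6) = -24/5.
y-coordinate: (1/5)·7 + (1/5)·(-5) + (3/5)·6 = 4.

(-24/5, 4)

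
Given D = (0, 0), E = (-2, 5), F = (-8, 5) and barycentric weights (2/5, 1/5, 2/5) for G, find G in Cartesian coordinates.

(-18/5, 3)

G = (2/5)·D + (1/5)·E + (2/5)·F.
x-coordinate: (2/5)·0 + (1/5)·(-2) + (2/5)·(-8) = -18/5.
y-coordinate: (2/5)·0 + (1/5)·5 + (2/5)·5 = 3.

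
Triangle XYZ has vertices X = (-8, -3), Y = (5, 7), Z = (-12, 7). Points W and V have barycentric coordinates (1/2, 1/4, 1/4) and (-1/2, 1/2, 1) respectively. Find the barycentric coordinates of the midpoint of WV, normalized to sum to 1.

(0, 3/8, 5/8)

Since both coordinate triples sum to 1, the midpoint's barycentrics are the componentwise average.
(1/2+-1/2)/2 = 0; similarly 3/8 and 5/8.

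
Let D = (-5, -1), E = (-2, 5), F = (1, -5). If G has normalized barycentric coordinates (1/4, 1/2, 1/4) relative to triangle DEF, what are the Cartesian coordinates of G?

(-2, 1)

G = (1/4)·D + (1/2)·E + (1/4)·F.
x-coordinate: (1/4)·(-5) + (1/2)·(-2) + (1/4)·1 = -2.
y-coordinate: (1/4)·(-1) + (1/2)·5 + (1/4)·(-5) = 1.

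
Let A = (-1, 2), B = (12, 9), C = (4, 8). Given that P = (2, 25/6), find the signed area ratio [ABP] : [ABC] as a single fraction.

1/6

[ABC] = ½·((-1)·(9−8) + 12·(8−2) + 4·(2−9)) = ½·(-1 + 72 − 28) = 43/2.
[ABP] = ½·((-1)·(9−(25/6)) + 12·(25/6−2) + 2·(2−9)) = ½·(-29/6 + 26 − 14) = 43/12, so the ratio is (43/12)/(43/2) = 1/6.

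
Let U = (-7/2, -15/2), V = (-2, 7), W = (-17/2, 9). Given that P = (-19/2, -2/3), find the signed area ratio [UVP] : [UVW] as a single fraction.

[UVW] = ½·((-7/2)·(7−9) + (-2)·(9−(-15/2)) + (-17/2)·(-15/2−7)) = ½·(7 − 33 + 493/4) = 389/8.
[UVP] = ½·((-7/2)·(7−(-2/3)) + (-2)·(-2/3−(-15/2)) + (-19/2)·(-15/2−7)) = ½·(-161/6 − 41/3 + 551/4) = 389/8, so the ratio is (389/8)/(389/8) = 1.

1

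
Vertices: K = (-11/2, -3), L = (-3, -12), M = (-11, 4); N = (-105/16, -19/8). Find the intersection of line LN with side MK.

(-99/14, -1)

Barycentric coordinates of N with respect to KLM: (5/8, 1/8, 1/4).
On side MK the L-coordinate is zero; dropping N's L-weight 1/8 and renormalizing the remaining 1/4 : 5/8 gives weights 2/7, 5/7 on M, K.
J = (2/7)·(-11, 4) + (5/7)·(-11/2, -3) = (-99/14, -1).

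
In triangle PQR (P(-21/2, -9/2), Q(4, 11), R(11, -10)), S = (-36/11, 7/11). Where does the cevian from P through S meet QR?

(27/5, 34/5)

Barycentric coordinates of S with respect to PQR: (6/11, 4/11, 1/11).
On side QR the P-coordinate is zero; dropping S's P-weight 6/11 and renormalizing the remaining 4/11 : 1/11 gives weights 4/5, 1/5 on Q, R.
T = (4/5)·(4, 11) + (1/5)·(11, -10) = (27/5, 34/5).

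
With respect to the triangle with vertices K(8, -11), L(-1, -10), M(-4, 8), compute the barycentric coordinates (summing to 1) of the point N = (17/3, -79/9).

Signed area of the reference triangle: [KLM] = ½·(8·(-10−8) + (-1)·(8−(-11)) + (-4)·(-11−(-10))) = ½·(-144 − 19 + 4) = -159/2.
[NLM] = ½·((17/3)·(-10−8) + (-1)·(8−(-79/9)) + (-4)·(-79/9−(-10))) = ½·(-102 − 151/9 − 44/9) = -371/6, so the K-coordinate is (-371/6)/(-159/2) = 7/9.
[KNM] = ½·(8·(-79/9−8) + (17/3)·(8−(-11)) + (-4)·(-11−(-79/9))) = ½·(-1208/9 + 323/3 + 80/9) = -53/6, so the L-coordinate is 1/9.
[KLN] = ½·(8·(-10−(-79/9)) + (-1)·(-79/9−(-11)) + (17/3)·(-11−(-10))) = ½·(-88/9 − 20/9 − 17/3) = -53/6, so the M-coordinate is 1/9.

(7/9, 1/9, 1/9)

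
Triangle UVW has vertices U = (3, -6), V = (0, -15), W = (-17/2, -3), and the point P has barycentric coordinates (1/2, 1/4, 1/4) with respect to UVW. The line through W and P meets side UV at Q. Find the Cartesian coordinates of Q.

(2, -9)

Line WP meets UV where the W-coordinate vanishes; zeroing P's W-weight and renormalizing leaves U, V-weights 1/2 : 1/4 → (2/3, 1/3).
So Q = (2/3)·U + (1/3)·V = (2, -9).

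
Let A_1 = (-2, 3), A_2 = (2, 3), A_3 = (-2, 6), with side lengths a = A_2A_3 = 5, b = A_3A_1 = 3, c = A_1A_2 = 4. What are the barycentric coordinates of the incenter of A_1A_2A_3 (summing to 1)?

(5/12, 1/4, 1/3)

The incenter has barycentric coordinates proportional to the opposite side lengths: (5 : 3 : 4).
Normalizing by 5+3+4 = 12 gives (5/12, 1/4, 1/3).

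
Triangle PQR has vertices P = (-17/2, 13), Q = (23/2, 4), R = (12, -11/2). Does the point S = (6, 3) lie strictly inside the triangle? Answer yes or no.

yes

Barycentric coordinates of S: (211/742, 253/742, 139/371).
The three coordinates are positive, positive, positive; a point is interior exactly when all three are positive.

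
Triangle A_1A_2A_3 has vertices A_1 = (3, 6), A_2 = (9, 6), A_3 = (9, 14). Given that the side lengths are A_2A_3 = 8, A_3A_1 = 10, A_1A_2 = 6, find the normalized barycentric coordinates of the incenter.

The incenter has barycentric coordinates proportional to the opposite side lengths: (8 : 10 : 6).
Normalizing by 8+10+6 = 24 gives (1/3, 5/12, 1/4).

(1/3, 5/12, 1/4)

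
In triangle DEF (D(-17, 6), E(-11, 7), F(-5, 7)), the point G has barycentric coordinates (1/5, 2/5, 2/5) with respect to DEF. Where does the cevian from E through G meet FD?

(-9, 20/3)

Line EG meets FD where the E-coordinate vanishes; zeroing G's E-weight and renormalizing leaves F, D-weights 2/5 : 1/5 → (2/3, 1/3).
So H = (2/3)·F + (1/3)·D = (-9, 20/3).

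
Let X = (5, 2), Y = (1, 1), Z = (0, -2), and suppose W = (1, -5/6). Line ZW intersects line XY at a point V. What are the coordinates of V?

Barycentric coordinates of W with respect to XYZ: (1/6, 1/6, 2/3).
On side XY the Z-coordinate is zero; dropping W's Z-weight 2/3 and renormalizing the remaining 1/6 : 1/6 gives weights 1/2, 1/2 on X, Y.
V = (1/2)·(5, 2) + (1/2)·(1, 1) = (3, 3/2).

(3, 3/2)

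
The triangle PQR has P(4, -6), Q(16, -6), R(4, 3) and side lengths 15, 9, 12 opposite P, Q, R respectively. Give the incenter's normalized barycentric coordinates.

(5/12, 1/4, 1/3)

The incenter has barycentric coordinates proportional to the opposite side lengths: (15 : 9 : 12).
Normalizing by 15+9+12 = 36 gives (5/12, 1/4, 1/3).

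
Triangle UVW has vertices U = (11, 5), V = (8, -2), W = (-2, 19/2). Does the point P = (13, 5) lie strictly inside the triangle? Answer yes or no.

Barycentric coordinates of P: (255/209, -18/209, -28/209).
The three coordinates are positive, negative, negative; a point is interior exactly when all three are positive.

no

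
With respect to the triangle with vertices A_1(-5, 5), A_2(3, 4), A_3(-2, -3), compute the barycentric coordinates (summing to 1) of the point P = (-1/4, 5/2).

Signed area of the reference triangle: [A_1A_2A_3] = ½·((-5)·(4−(-3)) + 3·(-3−5) + (-2)·(5−4)) = ½·(-35 − 24 − 2) = -61/2.
[PA_2A_3] = ½·((-1/4)·(4−(-3)) + 3·(-3−(5/2)) + (-2)·(5/2−4)) = ½·(-7/4 − 33/2 + 3) = -61/8, so the A_1-coordinate is (-61/8)/(-61/2) = 1/4.
[A_1PA_3] = ½·((-5)·(5/2−(-3)) + (-1/4)·(-3−5) + (-2)·(5−(5/2))) = ½·(-55/2 + 2 − 5) = -61/4, so the A_2-coordinate is 1/2.
[A_1A_2P] = ½·((-5)·(4−(5/2)) + 3·(5/2−5) + (-1/4)·(5−4)) = ½·(-15/2 − 15/2 − 1/4) = -61/8, so the A_3-coordinate is 1/4.
Check: 1/4 + 1/2 + 1/4 = 1.

(1/4, 1/2, 1/4)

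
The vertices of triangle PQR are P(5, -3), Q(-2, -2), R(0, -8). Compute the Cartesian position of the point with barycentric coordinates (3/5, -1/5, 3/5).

(17/5, -31/5)

S = (3/5)·P + (-1/5)·Q + (3/5)·R.
x-coordinate: (3/5)·5 + (-1/5)·(-2) + (3/5)·0 = 17/5.
y-coordinate: (3/5)·(-3) + (-1/5)·(-2) + (3/5)·(-8) = -31/5.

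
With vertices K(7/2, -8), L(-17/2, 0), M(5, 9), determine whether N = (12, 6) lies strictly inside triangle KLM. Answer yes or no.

no

Barycentric coordinates of N: (23/48, -247/432, 59/54).
The three coordinates are positive, negative, positive; a point is interior exactly when all three are positive.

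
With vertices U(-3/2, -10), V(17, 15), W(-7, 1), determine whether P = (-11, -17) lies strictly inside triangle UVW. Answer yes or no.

Barycentric coordinates of P: (376/341, -13/31, 108/341).
The three coordinates are positive, negative, positive; a point is interior exactly when all three are positive.

no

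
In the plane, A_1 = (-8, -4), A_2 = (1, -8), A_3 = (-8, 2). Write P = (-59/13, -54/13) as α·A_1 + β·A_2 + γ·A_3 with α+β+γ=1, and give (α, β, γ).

(5/13, 5/13, 3/13)

Signed area of the reference triangle: [A_1A_2A_3] = ½·((-8)·(-8−2) + 1·(2−(-4)) + (-8)·(-4−(-8))) = ½·(80 + 6 − 32) = 27.
[PA_2A_3] = ½·((-59/13)·(-8−2) + 1·(2−(-54/13)) + (-8)·(-54/13−(-8))) = ½·(590/13 + 80/13 − 400/13) = 135/13, so the A_1-coordinate is (135/13)/27 = 5/13.
[A_1PA_3] = ½·((-8)·(-54/13−2) + (-59/13)·(2−(-4)) + (-8)·(-4−(-54/13))) = ½·(640/13 − 354/13 − 16/13) = 135/13, so the A_2-coordinate is 5/13.
[A_1A_2P] = ½·((-8)·(-8−(-54/13)) + 1·(-54/13−(-4)) + (-59/13)·(-4−(-8))) = ½·(400/13 − 2/13 − 236/13) = 81/13, so the A_3-coordinate is 3/13.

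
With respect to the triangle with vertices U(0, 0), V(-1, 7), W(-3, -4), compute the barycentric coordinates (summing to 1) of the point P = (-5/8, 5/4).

Signed area of the reference triangle: [UVW] = ½·(0·(7−(-4)) + (-1)·(-4−0) + (-3)·(0−7)) = ½·(0 + 4 + 21) = 25/2.
[PVW] = ½·((-5/8)·(7−(-4)) + (-1)·(-4−(5/4)) + (-3)·(5/4−7)) = ½·(-55/8 + 21/4 + 69/4) = 125/16, so the U-coordinate is (125/16)/(25/2) = 5/8.
[UPW] = ½·(0·(5/4−(-4)) + (-5/8)·(-4−0) + (-3)·(0−(5/4))) = ½·(0 + 5/2 + 15/4) = 25/8, so the V-coordinate is 1/4.
[UVP] = ½·(0·(7−(5/4)) + (-1)·(5/4−0) + (-5/8)·(0−7)) = ½·(0 − 5/4 + 35/8) = 25/16, so the W-coordinate is 1/8.
Check: 5/8 + 1/4 + 1/8 = 1.

(5/8, 1/4, 1/8)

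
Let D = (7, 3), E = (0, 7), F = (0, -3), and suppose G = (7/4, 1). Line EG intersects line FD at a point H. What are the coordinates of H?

(7/3, -1)

Barycentric coordinates of G with respect to DEF: (1/4, 1/4, 1/2).
On side FD the E-coordinate is zero; dropping G's E-weight 1/4 and renormalizing the remaining 1/2 : 1/4 gives weights 2/3, 1/3 on F, D.
H = (2/3)·(0, -3) + (1/3)·(7, 3) = (7/3, -1).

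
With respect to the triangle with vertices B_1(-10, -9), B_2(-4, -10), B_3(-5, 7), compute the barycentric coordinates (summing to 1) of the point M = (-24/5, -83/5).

Signed area of the reference triangle: [B_1B_2B_3] = ½·((-10)·(-10−7) + (-4)·(7−(-9)) + (-5)·(-9−(-10))) = ½·(170 − 64 − 5) = 101/2.
[MB_2B_3] = ½·((-24/5)·(-10−7) + (-4)·(7−(-83/5)) + (-5)·(-83/5−(-10))) = ½·(408/5 − 472/5 + 33) = 101/10, so the B_1-coordinate is (101/10)/(101/2) = 1/5.
[B_1MB_3] = ½·((-10)·(-83/5−7) + (-24/5)·(7−(-9)) + (-5)·(-9−(-83/5))) = ½·(236 − 384/5 − 38) = 303/5, so the B_2-coordinate is 6/5.
[B_1B_2M] = ½·((-10)·(-10−(-83/5)) + (-4)·(-83/5−(-9)) + (-24/5)·(-9−(-10))) = ½·(-66 + 152/5 − 24/5) = -101/5, so the B_3-coordinate is -2/5.

(1/5, 6/5, -2/5)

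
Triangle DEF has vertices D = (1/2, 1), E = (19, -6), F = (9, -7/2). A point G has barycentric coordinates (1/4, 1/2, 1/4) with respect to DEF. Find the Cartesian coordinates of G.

(95/8, -29/8)

G = (1/4)·D + (1/2)·E + (1/4)·F.
x-coordinate: (1/4)·(1/2) + (1/2)·19 + (1/4)·9 = 95/8.
y-coordinate: (1/4)·1 + (1/2)·(-6) + (1/4)·(-7/2) = -29/8.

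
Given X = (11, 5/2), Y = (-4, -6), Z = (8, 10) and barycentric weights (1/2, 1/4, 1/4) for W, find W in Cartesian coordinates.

W = (1/2)·X + (1/4)·Y + (1/4)·Z.
x-coordinate: (1/2)·11 + (1/4)·(-4) + (1/4)·8 = 13/2.
y-coordinate: (1/2)·(5/2) + (1/4)·(-6) + (1/4)·10 = 9/4.

(13/2, 9/4)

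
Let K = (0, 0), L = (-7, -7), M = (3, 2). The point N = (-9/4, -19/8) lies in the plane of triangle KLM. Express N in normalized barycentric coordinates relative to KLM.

(1/2, 3/8, 1/8)

Signed area of the reference triangle: [KLM] = ½·(0·(-7−2) + (-7)·(2−0) + 3·(0−(-7))) = ½·(0 − 14 + 21) = 7/2.
[NLM] = ½·((-9/4)·(-7−2) + (-7)·(2−(-19/8)) + 3·(-19/8−(-7))) = ½·(81/4 − 245/8 + 111/8) = 7/4, so the K-coordinate is (7/4)/(7/2) = 1/2.
[KNM] = ½·(0·(-19/8−2) + (-9/4)·(2−0) + 3·(0−(-19/8))) = ½·(0 − 9/2 + 57/8) = 21/16, so the L-coordinate is 3/8.
[KLN] = ½·(0·(-7−(-19/8)) + (-7)·(-19/8−0) + (-9/4)·(0−(-7))) = ½·(0 + 133/8 − 63/4) = 7/16, so the M-coordinate is 1/8.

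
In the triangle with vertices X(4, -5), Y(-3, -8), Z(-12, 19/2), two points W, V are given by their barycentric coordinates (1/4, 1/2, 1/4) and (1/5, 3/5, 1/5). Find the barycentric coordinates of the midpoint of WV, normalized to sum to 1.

Since both coordinate triples sum to 1, the midpoint's barycentrics are the componentwise average.
(1/4+1/5)/2 = 9/40; similarly 11/20 and 9/40.

(9/40, 11/20, 9/40)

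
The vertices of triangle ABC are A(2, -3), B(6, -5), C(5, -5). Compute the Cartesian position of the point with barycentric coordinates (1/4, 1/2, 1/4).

P = (1/4)·A + (1/2)·B + (1/4)·C.
x-coordinate: (1/4)·2 + (1/2)·6 + (1/4)·5 = 19/4.
y-coordinate: (1/4)·(-3) + (1/2)·(-5) + (1/4)·(-5) = -9/2.

(19/4, -9/2)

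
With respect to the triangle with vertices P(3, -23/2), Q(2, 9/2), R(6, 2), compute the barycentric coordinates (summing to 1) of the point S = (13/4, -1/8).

(1/4, 1/2, 1/4)

Signed area of the reference triangle: [PQR] = ½·(3·(9/2−2) + 2·(2−(-23/2)) + 6·(-23/2−(9/2))) = ½·(15/2 + 27 − 96) = -123/4.
[SQR] = ½·((13/4)·(9/2−2) + 2·(2−(-1/8)) + 6·(-1/8−(9/2))) = ½·(65/8 + 17/4 − 111/4) = -123/16, so the P-coordinate is (-123/16)/(-123/4) = 1/4.
[PSR] = ½·(3·(-1/8−2) + (13/4)·(2−(-23/2)) + 6·(-23/2−(-1/8))) = ½·(-51/8 + 351/8 − 273/4) = -123/8, so the Q-coordinate is 1/2.
[PQS] = ½·(3·(9/2−(-1/8)) + 2·(-1/8−(-23/2)) + (13/4)·(-23/2−(9/2))) = ½·(111/8 + 91/4 − 52) = -123/16, so the R-coordinate is 1/4.
Check: 1/4 + 1/2 + 1/4 = 1.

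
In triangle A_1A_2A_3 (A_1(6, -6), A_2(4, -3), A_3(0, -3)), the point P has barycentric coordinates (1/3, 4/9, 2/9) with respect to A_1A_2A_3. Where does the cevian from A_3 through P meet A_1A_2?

(34/7, -30/7)

Line A_3P meets A_1A_2 where the A_3-coordinate vanishes; zeroing P's A_3-weight and renormalizing leaves A_1, A_2-weights 1/3 : 4/9 → (3/7, 4/7).
So Q = (3/7)·A_1 + (4/7)·A_2 = (34/7, -30/7).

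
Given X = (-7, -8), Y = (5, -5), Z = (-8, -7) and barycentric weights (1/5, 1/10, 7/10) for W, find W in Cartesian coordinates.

(-13/2, -7)

W = (1/5)·X + (1/10)·Y + (7/10)·Z.
x-coordinate: (1/5)·(-7) + (1/10)·5 + (7/10)·(-8) = -13/2.
y-coordinate: (1/5)·(-8) + (1/10)·(-5) + (7/10)·(-7) = -7.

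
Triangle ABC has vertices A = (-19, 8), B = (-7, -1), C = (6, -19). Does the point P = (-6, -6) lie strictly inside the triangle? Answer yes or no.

Barycentric coordinates of P: (47/99, 1/99, 17/33).
The three coordinates are positive, positive, positive; a point is interior exactly when all three are positive.

yes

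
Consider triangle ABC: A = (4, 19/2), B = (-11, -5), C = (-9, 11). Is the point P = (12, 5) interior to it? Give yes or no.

no

Barycentric coordinates of P: (348/211, 93/422, -367/422).
The three coordinates are positive, positive, negative; a point is interior exactly when all three are positive.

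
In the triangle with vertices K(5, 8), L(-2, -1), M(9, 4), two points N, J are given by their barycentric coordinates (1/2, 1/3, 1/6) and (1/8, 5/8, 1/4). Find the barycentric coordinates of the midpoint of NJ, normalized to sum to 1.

(5/16, 23/48, 5/24)

Since both coordinate triples sum to 1, the midpoint's barycentrics are the componentwise average.
(1/2+1/8)/2 = 5/16; similarly 23/48 and 5/24.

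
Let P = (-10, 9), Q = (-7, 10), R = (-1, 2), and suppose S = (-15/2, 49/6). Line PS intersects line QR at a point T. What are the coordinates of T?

Barycentric coordinates of S with respect to PQR: (1/2, 1/3, 1/6).
On side QR the P-coordinate is zero; dropping S's P-weight 1/2 and renormalizing the remaining 1/3 : 1/6 gives weights 2/3, 1/3 on Q, R.
T = (2/3)·(-7, 10) + (1/3)·(-1, 2) = (-5, 22/3).

(-5, 22/3)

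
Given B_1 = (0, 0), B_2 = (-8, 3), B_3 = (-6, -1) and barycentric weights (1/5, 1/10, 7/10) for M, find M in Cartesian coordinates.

(-5, -2/5)

M = (1/5)·B_1 + (1/10)·B_2 + (7/10)·B_3.
x-coordinate: (1/5)·0 + (1/10)·(-8) + (7/10)·(-6) = -5.
y-coordinate: (1/5)·0 + (1/10)·3 + (7/10)·(-1) = -2/5.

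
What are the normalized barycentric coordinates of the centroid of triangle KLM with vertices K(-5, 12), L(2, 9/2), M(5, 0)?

(1/3, 1/3, 1/3)

The centroid is the average of the vertices, so each weight is 1/3.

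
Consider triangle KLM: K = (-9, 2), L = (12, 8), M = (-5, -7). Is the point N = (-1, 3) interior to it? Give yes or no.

Barycentric coordinates of N: (110/213, 76/213, 9/71).
The three coordinates are positive, positive, positive; a point is interior exactly when all three are positive.

yes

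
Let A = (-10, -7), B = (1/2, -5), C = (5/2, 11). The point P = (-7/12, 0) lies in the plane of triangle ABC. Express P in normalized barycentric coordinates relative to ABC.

Signed area of the reference triangle: [ABC] = ½·((-10)·(-5−11) + (1/2)·(11−(-7)) + (5/2)·(-7−(-5))) = ½·(160 + 9 − 5) = 82.
[PBC] = ½·((-7/12)·(-5−11) + (1/2)·(11−0) + (5/2)·(0−(-5))) = ½·(28/3 + 11/2 + 25/2) = 41/3, so the A-coordinate is (41/3)/82 = 1/6.
[APC] = ½·((-10)·(0−11) + (-7/12)·(11−(-7)) + (5/2)·(-7−0)) = ½·(110 − 21/2 − 35/2) = 41, so the B-coordinate is 1/2.
[ABP] = ½·((-10)·(-5−0) + (1/2)·(0−(-7)) + (-7/12)·(-7−(-5))) = ½·(50 + 7/2 + 7/6) = 82/3, so the C-coordinate is 1/3.
Check: 1/6 + 1/2 + 1/3 = 1.

(1/6, 1/2, 1/3)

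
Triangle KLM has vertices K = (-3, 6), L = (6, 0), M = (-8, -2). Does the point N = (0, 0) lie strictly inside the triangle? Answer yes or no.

yes

Barycentric coordinates of N: (2/17, 9/17, 6/17).
The three coordinates are positive, positive, positive; a point is interior exactly when all three are positive.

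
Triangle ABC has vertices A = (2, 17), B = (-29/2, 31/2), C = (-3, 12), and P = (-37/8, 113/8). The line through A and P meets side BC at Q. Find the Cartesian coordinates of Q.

(-41/6, 79/6)

Barycentric coordinates of P with respect to ABC: (1/4, 1/4, 1/2).
On side BC the A-coordinate is zero; dropping P's A-weight 1/4 and renormalizing the remaining 1/4 : 1/2 gives weights 1/3, 2/3 on B, C.
Q = (1/3)·(-29/2, 31/2) + (2/3)·(-3, 12) = (-41/6, 79/6).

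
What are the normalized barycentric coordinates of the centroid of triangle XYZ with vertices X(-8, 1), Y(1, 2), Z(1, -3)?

(1/3, 1/3, 1/3)

The centroid is the average of the vertices, so each weight is 1/3.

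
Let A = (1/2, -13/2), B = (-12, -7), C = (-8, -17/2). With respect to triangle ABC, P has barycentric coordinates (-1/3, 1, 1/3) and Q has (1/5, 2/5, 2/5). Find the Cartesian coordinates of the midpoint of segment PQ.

Barycentric coordinates of the midpoint are the average: (-1/15, 7/10, 11/30).
Converting: (-1/15)·A + (7/10)·B + (11/30)·C = (-341/30, -91/12).

(-341/30, -91/12)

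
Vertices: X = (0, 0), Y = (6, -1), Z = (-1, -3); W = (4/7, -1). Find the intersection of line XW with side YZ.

(4/3, -7/3)

Barycentric coordinates of W with respect to XYZ: (4/7, 1/7, 2/7).
On side YZ the X-coordinate is zero; dropping W's X-weight 4/7 and renormalizing the remaining 1/7 : 2/7 gives weights 1/3, 2/3 on Y, Z.
V = (1/3)·(6, -1) + (2/3)·(-1, -3) = (4/3, -7/3).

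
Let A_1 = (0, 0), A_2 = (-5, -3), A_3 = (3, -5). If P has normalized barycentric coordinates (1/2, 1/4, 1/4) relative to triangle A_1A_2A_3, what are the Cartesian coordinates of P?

P = (1/2)·A_1 + (1/4)·A_2 + (1/4)·A_3.
x-coordinate: (1/2)·0 + (1/4)·(-5) + (1/4)·3 = -1/2.
y-coordinate: (1/2)·0 + (1/4)·(-3) + (1/4)·(-5) = -2.

(-1/2, -2)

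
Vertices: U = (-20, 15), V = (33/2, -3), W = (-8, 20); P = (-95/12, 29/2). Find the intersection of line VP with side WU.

Barycentric coordinates of P with respect to UVW: (1/3, 1/6, 1/2).
On side WU the V-coordinate is zero; dropping P's V-weight 1/6 and renormalizing the remaining 1/2 : 1/3 gives weights 3/5, 2/5 on W, U.
Q = (3/5)·(-8, 20) + (2/5)·(-20, 15) = (-64/5, 18).

(-64/5, 18)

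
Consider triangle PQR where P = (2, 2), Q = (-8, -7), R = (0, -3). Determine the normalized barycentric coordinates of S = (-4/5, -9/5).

Signed area of the reference triangle: [PQR] = ½·(2·(-7−(-3)) + (-8)·(-3−2) + 0·(2−(-7))) = ½·(-8 + 40 + 0) = 16.
[SQR] = ½·((-4/5)·(-7−(-3)) + (-8)·(-3−(-9/5)) + 0·(-9/5−(-7))) = ½·(16/5 + 48/5 + 0) = 32/5, so the P-coordinate is (32/5)/16 = 2/5.
[PSR] = ½·(2·(-9/5−(-3)) + (-4/5)·(-3−2) + 0·(2−(-9/5))) = ½·(12/5 + 4 + 0) = 16/5, so the Q-coordinate is 1/5.
[PQS] = ½·(2·(-7−(-9/5)) + (-8)·(-9/5−2) + (-4/5)·(2−(-7))) = ½·(-52/5 + 152/5 − 36/5) = 32/5, so the R-coordinate is 2/5.

(2/5, 1/5, 2/5)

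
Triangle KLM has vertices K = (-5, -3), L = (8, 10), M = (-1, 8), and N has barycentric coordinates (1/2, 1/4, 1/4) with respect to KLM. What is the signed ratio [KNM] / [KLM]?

The signed ratio [KNM]/[KLM] equals the barycentric coordinate of N at vertex L, which is 1/4.

1/4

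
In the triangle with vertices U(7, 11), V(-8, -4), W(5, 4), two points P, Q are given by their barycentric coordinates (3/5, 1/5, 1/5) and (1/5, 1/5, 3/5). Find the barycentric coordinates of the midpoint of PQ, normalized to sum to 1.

Since both coordinate triples sum to 1, the midpoint's barycentrics are the componentwise average.
(3/5+1/5)/2 = 2/5; similarly 1/5 and 2/5.

(2/5, 1/5, 2/5)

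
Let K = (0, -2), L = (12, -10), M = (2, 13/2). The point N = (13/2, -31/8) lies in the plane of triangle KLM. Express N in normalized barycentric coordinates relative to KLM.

(1/4, 1/2, 1/4)

Signed area of the reference triangle: [KLM] = ½·(0·(-10−(13/2)) + 12·(13/2−(-2)) + 2·(-2−(-10))) = ½·(0 + 102 + 16) = 59.
[NLM] = ½·((13/2)·(-10−(13/2)) + 12·(13/2−(-31/8)) + 2·(-31/8−(-10))) = ½·(-429/4 + 249/2 + 49/4) = 59/4, so the K-coordinate is (59/4)/59 = 1/4.
[KNM] = ½·(0·(-31/8−(13/2)) + (13/2)·(13/2−(-2)) + 2·(-2−(-31/8))) = ½·(0 + 221/4 + 15/4) = 59/2, so the L-coordinate is 1/2.
[KLN] = ½·(0·(-10−(-31/8)) + 12·(-31/8−(-2)) + (13/2)·(-2−(-10))) = ½·(0 − 45/2 + 52) = 59/4, so the M-coordinate is 1/4.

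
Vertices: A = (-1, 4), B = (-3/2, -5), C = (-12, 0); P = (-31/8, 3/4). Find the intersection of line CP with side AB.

(-7/6, 1)

Barycentric coordinates of P with respect to ABC: (1/2, 1/4, 1/4).
On side AB the C-coordinate is zero; dropping P's C-weight 1/4 and renormalizing the remaining 1/2 : 1/4 gives weights 2/3, 1/3 on A, B.
Q = (2/3)·(-1, 4) + (1/3)·(-3/2, -5) = (-7/6, 1).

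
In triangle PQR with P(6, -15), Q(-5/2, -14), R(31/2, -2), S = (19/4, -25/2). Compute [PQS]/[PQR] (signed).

[PQR] = ½·(6·(-14−(-2)) + (-5/2)·(-2−(-15)) + (31/2)·(-15−(-14))) = ½·(-72 − 65/2 − 31/2) = -60.
[PQS] = ½·(6·(-14−(-25/2)) + (-5/2)·(-25/2−(-15)) + (19/4)·(-15−(-14))) = ½·(-9 − 25/4 − 19/4) = -10, so the ratio is (-10)/(-60) = 1/6.

1/6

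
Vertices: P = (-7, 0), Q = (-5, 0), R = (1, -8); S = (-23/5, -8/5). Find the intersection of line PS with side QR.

(-3, -8/3)

Barycentric coordinates of S with respect to PQR: (2/5, 2/5, 1/5).
On side QR the P-coordinate is zero; dropping S's P-weight 2/5 and renormalizing the remaining 2/5 : 1/5 gives weights 2/3, 1/3 on Q, R.
T = (2/3)·(-5, 0) + (1/3)·(1, -8) = (-3, -8/3).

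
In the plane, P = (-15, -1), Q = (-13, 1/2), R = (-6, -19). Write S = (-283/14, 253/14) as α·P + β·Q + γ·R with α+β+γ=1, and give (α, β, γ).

(5/14, 11/7, -13/14)

Signed area of the reference triangle: [PQR] = ½·((-15)·(1/2−(-19)) + (-13)·(-19−(-1)) + (-6)·(-1−(1/2))) = ½·(-585/2 + 234 + 9) = -99/4.
[SQR] = ½·((-283/14)·(1/2−(-19)) + (-13)·(-19−(253/14)) + (-6)·(253/14−(1/2))) = ½·(-11037/28 + 6747/14 − 738/7) = -495/56, so the P-coordinate is (-495/56)/(-99/4) = 5/14.
[PSR] = ½·((-15)·(253/14−(-19)) + (-283/14)·(-19−(-1)) + (-6)·(-1−(253/14))) = ½·(-7785/14 + 2547/7 + 801/7) = -1089/28, so the Q-coordinate is 11/7.
[PQS] = ½·((-15)·(1/2−(253/14)) + (-13)·(253/14−(-1)) + (-283/14)·(-1−(1/2))) = ½·(1845/7 − 3471/14 + 849/28) = 1287/56, so the R-coordinate is -13/14.
Check: 5/14 + 11/7 − 13/14 = 1.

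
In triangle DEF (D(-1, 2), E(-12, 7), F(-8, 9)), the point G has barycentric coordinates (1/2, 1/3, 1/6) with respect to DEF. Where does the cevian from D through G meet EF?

Line DG meets EF where the D-coordinate vanishes; zeroing G's D-weight and renormalizing leaves E, F-weights 1/3 : 1/6 → (2/3, 1/3).
So H = (2/3)·E + (1/3)·F = (-32/3, 23/3).

(-32/3, 23/3)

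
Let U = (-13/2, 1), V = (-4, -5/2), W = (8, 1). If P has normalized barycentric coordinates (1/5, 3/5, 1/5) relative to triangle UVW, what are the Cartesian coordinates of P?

P = (1/5)·U + (3/5)·V + (1/5)·W.
x-coordinate: (1/5)·(-13/2) + (3/5)·(-4) + (1/5)·8 = -21/10.
y-coordinate: (1/5)·1 + (3/5)·(-5/2) + (1/5)·1 = -11/10.

(-21/10, -11/10)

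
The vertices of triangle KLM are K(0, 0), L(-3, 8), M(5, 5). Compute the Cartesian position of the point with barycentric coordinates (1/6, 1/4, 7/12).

N = (1/6)·K + (1/4)·L + (7/12)·M.
x-coordinate: (1/6)·0 + (1/4)·(-3) + (7/12)·5 = 13/6.
y-coordinate: (1/6)·0 + (1/4)·8 + (7/12)·5 = 59/12.

(13/6, 59/12)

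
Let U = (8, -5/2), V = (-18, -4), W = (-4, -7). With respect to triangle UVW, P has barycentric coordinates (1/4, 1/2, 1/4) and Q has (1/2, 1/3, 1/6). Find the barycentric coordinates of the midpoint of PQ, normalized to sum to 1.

(3/8, 5/12, 5/24)

Since both coordinate triples sum to 1, the midpoint's barycentrics are the componentwise average.
(1/4+1/2)/2 = 3/8; similarly 5/12 and 5/24.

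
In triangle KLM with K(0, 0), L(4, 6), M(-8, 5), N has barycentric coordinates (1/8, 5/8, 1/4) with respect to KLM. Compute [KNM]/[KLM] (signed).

5/8

The signed ratio [KNM]/[KLM] equals the barycentric coordinate of N at vertex L, which is 5/8.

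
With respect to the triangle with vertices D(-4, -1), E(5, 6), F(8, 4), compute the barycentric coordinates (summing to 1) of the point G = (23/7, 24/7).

(2/7, 3/7, 2/7)

Signed area of the reference triangle: [DEF] = ½·((-4)·(6−4) + 5·(4−(-1)) + 8·(-1−6)) = ½·(-8 + 25 − 56) = -39/2.
[GEF] = ½·((23/7)·(6−4) + 5·(4−(24/7)) + 8·(24/7−6)) = ½·(46/7 + 20/7 − 144/7) = -39/7, so the D-coordinate is (-39/7)/(-39/2) = 2/7.
[DGF] = ½·((-4)·(24/7−4) + (23/7)·(4−(-1)) + 8·(-1−(24/7))) = ½·(16/7 + 115/7 − 248/7) = -117/14, so the E-coordinate is 3/7.
[DEG] = ½·((-4)·(6−(24/7)) + 5·(24/7−(-1)) + (23/7)·(-1−6)) = ½·(-72/7 + 155/7 − 23) = -39/7, so the F-coordinate is 2/7.
Check: 2/7 + 3/7 + 2/7 = 1.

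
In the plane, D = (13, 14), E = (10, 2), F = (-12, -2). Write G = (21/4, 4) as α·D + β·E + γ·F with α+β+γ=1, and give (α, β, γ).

(1/4, 1/2, 1/4)

Signed area of the reference triangle: [DEF] = ½·(13·(2−(-2)) + 10·(-2−14) + (-12)·(14−2)) = ½·(52 − 160 − 144) = -126.
[GEF] = ½·((21/4)·(2−(-2)) + 10·(-2−4) + (-12)·(4−2)) = ½·(21 − 60 − 24) = -63/2, so the D-coordinate is (-63/2)/(-126) = 1/4.
[DGF] = ½·(13·(4−(-2)) + (21/4)·(-2−14) + (-12)·(14−4)) = ½·(78 − 84 − 120) = -63, so the E-coordinate is 1/2.
[DEG] = ½·(13·(2−4) + 10·(4−14) + (21/4)·(14−2)) = ½·(-26 − 100 + 63) = -63/2, so the F-coordinate is 1/4.
Check: 1/4 + 1/2 + 1/4 = 1.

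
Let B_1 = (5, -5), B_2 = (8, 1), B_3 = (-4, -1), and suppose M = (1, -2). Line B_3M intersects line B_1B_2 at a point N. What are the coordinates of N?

Barycentric coordinates of M with respect to B_1B_2B_3: (1/3, 1/6, 1/2).
On side B_1B_2 the B_3-coordinate is zero; dropping M's B_3-weight 1/2 and renormalizing the remaining 1/3 : 1/6 gives weights 2/3, 1/3 on B_1, B_2.
N = (2/3)·(5, -5) + (1/3)·(8, 1) = (6, -3).

(6, -3)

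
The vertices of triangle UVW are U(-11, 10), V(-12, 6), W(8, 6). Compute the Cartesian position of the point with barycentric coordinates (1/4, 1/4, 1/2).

(-7/4, 7)

P = (1/4)·U + (1/4)·V + (1/2)·W.
x-coordinate: (1/4)·(-11) + (1/4)·(-12) + (1/2)·8 = -7/4.
y-coordinate: (1/4)·10 + (1/4)·6 + (1/2)·6 = 7.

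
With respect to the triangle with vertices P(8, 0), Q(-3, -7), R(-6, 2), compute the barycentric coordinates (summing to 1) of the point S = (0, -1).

(3/8, 1/4, 3/8)

Signed area of the reference triangle: [PQR] = ½·(8·(-7−2) + (-3)·(2−0) + (-6)·(0−(-7))) = ½·(-72 − 6 − 42) = -60.
[SQR] = ½·(0·(-7−2) + (-3)·(2−(-1)) + (-6)·(-1−(-7))) = ½·(0 − 9 − 36) = -45/2, so the P-coordinate is (-45/2)/(-60) = 3/8.
[PSR] = ½·(8·(-1−2) + 0·(2−0) + (-6)·(0−(-1))) = ½·(-24 + 0 − 6) = -15, so the Q-coordinate is 1/4.
[PQS] = ½·(8·(-7−(-1)) + (-3)·(-1−0) + 0·(0−(-7))) = ½·(-48 + 3 + 0) = -45/2, so the R-coordinate is 3/8.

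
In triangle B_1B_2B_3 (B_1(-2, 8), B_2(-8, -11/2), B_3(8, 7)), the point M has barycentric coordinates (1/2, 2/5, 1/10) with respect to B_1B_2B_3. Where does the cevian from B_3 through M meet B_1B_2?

Line B_3M meets B_1B_2 where the B_3-coordinate vanishes; zeroing M's B_3-weight and renormalizing leaves B_1, B_2-weights 1/2 : 2/5 → (5/9, 4/9).
So N = (5/9)·B_1 + (4/9)·B_2 = (-14/3, 2).

(-14/3, 2)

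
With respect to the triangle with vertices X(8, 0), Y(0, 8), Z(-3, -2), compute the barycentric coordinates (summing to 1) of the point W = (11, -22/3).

Signed area of the reference triangle: [XYZ] = ½·(8·(8−(-2)) + 0·(-2−0) + (-3)·(0−8)) = ½·(80 + 0 + 24) = 52.
[WYZ] = ½·(11·(8−(-2)) + 0·(-2−(-22/3)) + (-3)·(-22/3−8)) = ½·(110 + 0 + 46) = 78, so the X-coordinate is 78/52 = 3/2.
[XWZ] = ½·(8·(-22/3−(-2)) + 11·(-2−0) + (-3)·(0−(-22/3))) = ½·(-128/3 − 22 − 22) = -130/3, so the Y-coordinate is -5/6.
[XYW] = ½·(8·(8−(-22/3)) + 0·(-22/3−0) + 11·(0−8)) = ½·(368/3 + 0 − 88) = 52/3, so the Z-coordinate is 1/3.
Check: 3/2 − 5/6 + 1/3 = 1.

(3/2, -5/6, 1/3)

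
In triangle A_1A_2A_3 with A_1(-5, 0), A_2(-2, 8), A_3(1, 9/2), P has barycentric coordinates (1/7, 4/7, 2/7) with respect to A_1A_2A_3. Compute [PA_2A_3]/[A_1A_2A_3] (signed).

The signed ratio [PA_2A_3]/[A_1A_2A_3] equals the barycentric coordinate of P at vertex A_1, which is 1/7.

1/7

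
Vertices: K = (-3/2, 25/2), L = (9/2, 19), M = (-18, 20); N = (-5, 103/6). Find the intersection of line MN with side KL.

Barycentric coordinates of N with respect to KLM: (1/3, 1/3, 1/3).
On side KL the M-coordinate is zero; dropping N's M-weight 1/3 and renormalizing the remaining 1/3 : 1/3 gives weights 1/2, 1/2 on K, L.
J = (1/2)·(-3/2, 25/2) + (1/2)·(9/2, 19) = (3/2, 63/4).

(3/2, 63/4)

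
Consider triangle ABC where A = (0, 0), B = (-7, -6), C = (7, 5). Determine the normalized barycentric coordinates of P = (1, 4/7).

Signed area of the reference triangle: [ABC] = ½·(0·(-6−5) + (-7)·(5−0) + 7·(0−(-6))) = ½·(0 − 35 + 42) = 7/2.
[PBC] = ½·(1·(-6−5) + (-7)·(5−(4/7)) + 7·(4/7−(-6))) = ½·(-11 − 31 + 46) = 2, so the A-coordinate is 2/(7/2) = 4/7.
[APC] = ½·(0·(4/7−5) + 1·(5−0) + 7·(0−(4/7))) = ½·(0 + 5 − 4) = 1/2, so the B-coordinate is 1/7.
[ABP] = ½·(0·(-6−(4/7)) + (-7)·(4/7−0) + 1·(0−(-6))) = ½·(0 − 4 + 6) = 1, so the C-coordinate is 2/7.
Check: 4/7 + 1/7 + 2/7 = 1.

(4/7, 1/7, 2/7)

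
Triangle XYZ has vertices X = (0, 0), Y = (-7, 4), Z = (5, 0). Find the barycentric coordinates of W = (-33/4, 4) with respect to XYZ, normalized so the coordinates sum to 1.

Signed area of the reference triangle: [XYZ] = ½·(0·(4−0) + (-7)·(0−0) + 5·(0−4)) = ½·(0 + 0 − 20) = -10.
[WYZ] = ½·((-33/4)·(4−0) + (-7)·(0−4) + 5·(4−4)) = ½·(-33 + 28 + 0) = -5/2, so the X-coordinate is (-5/2)/(-10) = 1/4.
[XWZ] = ½·(0·(4−0) + (-33/4)·(0−0) + 5·(0−4)) = ½·(0 + 0 − 20) = -10, so the Y-coordinate is 1.
[XYW] = ½·(0·(4−4) + (-7)·(4−0) + (-33/4)·(0−4)) = ½·(0 − 28 + 33) = 5/2, so the Z-coordinate is -1/4.
Check: 1/4 + 1 − 1/4 = 1.

(1/4, 1, -1/4)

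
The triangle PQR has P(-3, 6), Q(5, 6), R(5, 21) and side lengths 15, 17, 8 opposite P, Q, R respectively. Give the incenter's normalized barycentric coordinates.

The incenter has barycentric coordinates proportional to the opposite side lengths: (15 : 17 : 8).
Normalizing by 15+17+8 = 40 gives (3/8, 17/40, 1/5).

(3/8, 17/40, 1/5)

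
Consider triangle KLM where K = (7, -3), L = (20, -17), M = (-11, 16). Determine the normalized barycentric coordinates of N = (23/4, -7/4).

Signed area of the reference triangle: [KLM] = ½·(7·(-17−16) + 20·(16−(-3)) + (-11)·(-3−(-17))) = ½·(-231 + 380 − 154) = -5/2.
[NLM] = ½·((23/4)·(-17−16) + 20·(16−(-7/4)) + (-11)·(-7/4−(-17))) = ½·(-759/4 + 355 − 671/4) = -5/4, so the K-coordinate is (-5/4)/(-5/2) = 1/2.
[KNM] = ½·(7·(-7/4−16) + (23/4)·(16−(-3)) + (-11)·(-3−(-7/4))) = ½·(-497/4 + 437/4 + 55/4) = -5/8, so the L-coordinate is 1/4.
[KLN] = ½·(7·(-17−(-7/4)) + 20·(-7/4−(-3)) + (23/4)·(-3−(-17))) = ½·(-427/4 + 25 + 161/2) = -5/8, so the M-coordinate is 1/4.
Check: 1/2 + 1/4 + 1/4 = 1.

(1/2, 1/4, 1/4)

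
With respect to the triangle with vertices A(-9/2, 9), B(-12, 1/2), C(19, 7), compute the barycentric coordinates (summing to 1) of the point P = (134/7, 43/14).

(-4/7, 3/7, 8/7)

Signed area of the reference triangle: [ABC] = ½·((-9/2)·(1/2−7) + (-12)·(7−9) + 19·(9−(1/2))) = ½·(117/4 + 24 + 323/2) = 859/8.
[PBC] = ½·((134/7)·(1/2−7) + (-12)·(7−(43/14)) + 19·(43/14−(1/2))) = ½·(-871/7 − 330/7 + 342/7) = -859/14, so the A-coordinate is (-859/14)/(859/8) = -4/7.
[APC] = ½·((-9/2)·(43/14−7) + (134/7)·(7−9) + 19·(9−(43/14))) = ½·(495/28 − 268/7 + 1577/14) = 2577/56, so the B-coordinate is 3/7.
[ABP] = ½·((-9/2)·(1/2−(43/14)) + (-12)·(43/14−9) + (134/7)·(9−(1/2))) = ½·(81/7 + 498/7 + 1139/7) = 859/7, so the C-coordinate is 8/7.
Check: -4/7 + 3/7 + 8/7 = 1.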